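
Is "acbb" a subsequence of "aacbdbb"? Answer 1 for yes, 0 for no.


Check if "acbb" is a subsequence of "aacbdbb"
Greedy scan:
  Position 0 ('a'): matches sub[0] = 'a'
  Position 1 ('a'): no match needed
  Position 2 ('c'): matches sub[1] = 'c'
  Position 3 ('b'): matches sub[2] = 'b'
  Position 4 ('d'): no match needed
  Position 5 ('b'): matches sub[3] = 'b'
  Position 6 ('b'): no match needed
All 4 characters matched => is a subsequence

1


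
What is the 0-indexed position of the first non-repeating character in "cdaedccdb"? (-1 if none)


Input: cdaedccdb
Character frequencies:
  'a': 1
  'b': 1
  'c': 3
  'd': 3
  'e': 1
Scanning left to right for freq == 1:
  Position 0 ('c'): freq=3, skip
  Position 1 ('d'): freq=3, skip
  Position 2 ('a'): unique! => answer = 2

2


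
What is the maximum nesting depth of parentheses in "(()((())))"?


Input: "(()((())))"
Tracking depth:
  Position 0 '(': depth becomes 1
  Position 1 '(': depth becomes 2
  Position 2 ')': depth becomes 1
  Position 3 '(': depth becomes 2
  Position 4 '(': depth becomes 3
  Position 5 '(': depth becomes 4
  Position 6 ')': depth becomes 3
  Position 7 ')': depth becomes 2
  Position 8 ')': depth becomes 1
  Position 9 ')': depth becomes 0
Maximum depth reached: 4

4


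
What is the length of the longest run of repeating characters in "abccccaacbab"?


Input: "abccccaacbab"
Scanning for longest run:
  Position 1 ('b'): new char, reset run to 1
  Position 2 ('c'): new char, reset run to 1
  Position 3 ('c'): continues run of 'c', length=2
  Position 4 ('c'): continues run of 'c', length=3
  Position 5 ('c'): continues run of 'c', length=4
  Position 6 ('a'): new char, reset run to 1
  Position 7 ('a'): continues run of 'a', length=2
  Position 8 ('c'): new char, reset run to 1
  Position 9 ('b'): new char, reset run to 1
  Position 10 ('a'): new char, reset run to 1
  Position 11 ('b'): new char, reset run to 1
Longest run: 'c' with length 4

4


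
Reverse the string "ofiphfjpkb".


Input: ofiphfjpkb
Reading characters right to left:
  Position 9: 'b'
  Position 8: 'k'
  Position 7: 'p'
  Position 6: 'j'
  Position 5: 'f'
  Position 4: 'h'
  Position 3: 'p'
  Position 2: 'i'
  Position 1: 'f'
  Position 0: 'o'
Reversed: bkpjfhpifo

bkpjfhpifo


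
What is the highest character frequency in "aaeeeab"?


Input: aaeeeab
Character counts:
  'a': 3
  'b': 1
  'e': 3
Maximum frequency: 3

3


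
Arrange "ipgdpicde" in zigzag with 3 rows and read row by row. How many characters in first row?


Zigzag "ipgdpicde" into 3 rows:
Placing characters:
  'i' => row 0
  'p' => row 1
  'g' => row 2
  'd' => row 1
  'p' => row 0
  'i' => row 1
  'c' => row 2
  'd' => row 1
  'e' => row 0
Rows:
  Row 0: "ipe"
  Row 1: "pdid"
  Row 2: "gc"
First row length: 3

3


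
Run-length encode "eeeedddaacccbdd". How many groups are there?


Input: eeeedddaacccbdd
Scanning for consecutive runs:
  Group 1: 'e' x 4 (positions 0-3)
  Group 2: 'd' x 3 (positions 4-6)
  Group 3: 'a' x 2 (positions 7-8)
  Group 4: 'c' x 3 (positions 9-11)
  Group 5: 'b' x 1 (positions 12-12)
  Group 6: 'd' x 2 (positions 13-14)
Total groups: 6

6


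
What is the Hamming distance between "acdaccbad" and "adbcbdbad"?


Comparing "acdaccbad" and "adbcbdbad" position by position:
  Position 0: 'a' vs 'a' => same
  Position 1: 'c' vs 'd' => differ
  Position 2: 'd' vs 'b' => differ
  Position 3: 'a' vs 'c' => differ
  Position 4: 'c' vs 'b' => differ
  Position 5: 'c' vs 'd' => differ
  Position 6: 'b' vs 'b' => same
  Position 7: 'a' vs 'a' => same
  Position 8: 'd' vs 'd' => same
Total differences (Hamming distance): 5

5


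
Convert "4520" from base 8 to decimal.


Input: "4520" in base 8
Positional expansion:
  Digit '4' (value 4) x 8^3 = 2048
  Digit '5' (value 5) x 8^2 = 320
  Digit '2' (value 2) x 8^1 = 16
  Digit '0' (value 0) x 8^0 = 0
Sum = 2384

2384


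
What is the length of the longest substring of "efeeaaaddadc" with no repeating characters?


Input: "efeeaaaddadc"
Sliding window (track last position of each char):
  Position 0 ('e'): window [0,0] length 1 -- new best
  Position 1 ('f'): window [0,1] length 2 -- new best
  Position 2 ('e'): repeat (last at 0), move window start to 1
  Position 2 ('e'): window [1,2] length 2
  Position 3 ('e'): repeat (last at 2), move window start to 3
  Position 3 ('e'): window [3,3] length 1
  Position 4 ('a'): window [3,4] length 2
  Position 5 ('a'): repeat (last at 4), move window start to 5
  Position 5 ('a'): window [5,5] length 1
  Position 6 ('a'): repeat (last at 5), move window start to 6
  Position 6 ('a'): window [6,6] length 1
  Position 7 ('d'): window [6,7] length 2
  Position 8 ('d'): repeat (last at 7), move window start to 8
  Position 8 ('d'): window [8,8] length 1
  Position 9 ('a'): window [8,9] length 2
  Position 10 ('d'): repeat (last at 8), move window start to 9
  Position 10 ('d'): window [9,10] length 2
  Position 11 ('c'): window [9,11] length 3 -- new best
Longest substring with no repeats: "adc" with length 3

3


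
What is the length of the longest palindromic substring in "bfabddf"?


Input: "bfabddf"
Checking substrings for palindromes:
  [4:6] "dd" (len 2) => palindrome
Longest palindromic substring: "dd" with length 2

2


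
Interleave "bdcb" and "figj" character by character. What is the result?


Interleaving "bdcb" and "figj":
  Position 0: 'b' from first, 'f' from second => "bf"
  Position 1: 'd' from first, 'i' from second => "di"
  Position 2: 'c' from first, 'g' from second => "cg"
  Position 3: 'b' from first, 'j' from second => "bj"
Result: bfdicgbj

bfdicgbj


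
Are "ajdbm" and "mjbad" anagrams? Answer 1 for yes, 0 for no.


Strings: "ajdbm", "mjbad"
Sorted first:  abdjm
Sorted second: abdjm
Sorted forms match => anagrams

1


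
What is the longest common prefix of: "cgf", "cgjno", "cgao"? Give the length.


Words: cgf, cgjno, cgao
  Position 0: all 'c' => match
  Position 1: all 'g' => match
  Position 2: ('f', 'j', 'a') => mismatch, stop
LCP = "cg" (length 2)

2


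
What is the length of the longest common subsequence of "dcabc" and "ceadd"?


LCS of "dcabc" and "ceadd"
DP table:
           c    e    a    d    d
      0    0    0    0    0    0
  d   0    0    0    0    1    1
  c   0    1    1    1    1    1
  a   0    1    1    2    2    2
  b   0    1    1    2    2    2
  c   0    1    1    2    2    2
LCS length = dp[5][5] = 2

2


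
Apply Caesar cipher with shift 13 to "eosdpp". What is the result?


Caesar cipher: shift "eosdpp" by 13
  'e' (pos 4) + 13 = pos 17 = 'r'
  'o' (pos 14) + 13 = pos 1 = 'b'
  's' (pos 18) + 13 = pos 5 = 'f'
  'd' (pos 3) + 13 = pos 16 = 'q'
  'p' (pos 15) + 13 = pos 2 = 'c'
  'p' (pos 15) + 13 = pos 2 = 'c'
Result: rbfqcc

rbfqcc


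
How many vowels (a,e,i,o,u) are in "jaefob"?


Input: jaefob
Checking each character:
  'j' at position 0: consonant
  'a' at position 1: vowel (running total: 1)
  'e' at position 2: vowel (running total: 2)
  'f' at position 3: consonant
  'o' at position 4: vowel (running total: 3)
  'b' at position 5: consonant
Total vowels: 3

3


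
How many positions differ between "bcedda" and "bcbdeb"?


Comparing "bcedda" and "bcbdeb" position by position:
  Position 0: 'b' vs 'b' => same
  Position 1: 'c' vs 'c' => same
  Position 2: 'e' vs 'b' => DIFFER
  Position 3: 'd' vs 'd' => same
  Position 4: 'd' vs 'e' => DIFFER
  Position 5: 'a' vs 'b' => DIFFER
Positions that differ: 3

3


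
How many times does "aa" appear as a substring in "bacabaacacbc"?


Searching for "aa" in "bacabaacacbc"
Scanning each position:
  Position 0: "ba" => no
  Position 1: "ac" => no
  Position 2: "ca" => no
  Position 3: "ab" => no
  Position 4: "ba" => no
  Position 5: "aa" => MATCH
  Position 6: "ac" => no
  Position 7: "ca" => no
  Position 8: "ac" => no
  Position 9: "cb" => no
  Position 10: "bc" => no
Total occurrences: 1

1


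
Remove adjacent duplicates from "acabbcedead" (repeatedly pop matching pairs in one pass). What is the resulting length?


Input: acabbcedead
Stack-based adjacent duplicate removal:
  Read 'a': push. Stack: a
  Read 'c': push. Stack: ac
  Read 'a': push. Stack: aca
  Read 'b': push. Stack: acab
  Read 'b': matches stack top 'b' => pop. Stack: aca
  Read 'c': push. Stack: acac
  Read 'e': push. Stack: acace
  Read 'd': push. Stack: acaced
  Read 'e': push. Stack: acacede
  Read 'a': push. Stack: acacedea
  Read 'd': push. Stack: acacedead
Final stack: "acacedead" (length 9)

9


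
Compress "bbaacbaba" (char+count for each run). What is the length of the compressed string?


Input: bbaacbaba
Runs:
  'b' x 2 => "b2"
  'a' x 2 => "a2"
  'c' x 1 => "c1"
  'b' x 1 => "b1"
  'a' x 1 => "a1"
  'b' x 1 => "b1"
  'a' x 1 => "a1"
Compressed: "b2a2c1b1a1b1a1"
Compressed length: 14

14


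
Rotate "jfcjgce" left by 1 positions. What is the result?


Input: "jfcjgce", rotate left by 1
First 1 characters: "j"
Remaining characters: "fcjgce"
Concatenate remaining + first: "fcjgce" + "j" = "fcjgcej"

fcjgcej


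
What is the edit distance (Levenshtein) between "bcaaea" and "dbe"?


Computing edit distance: "bcaaea" -> "dbe"
DP table:
           d    b    e
      0    1    2    3
  b   1    1    1    2
  c   2    2    2    2
  a   3    3    3    3
  a   4    4    4    4
  e   5    5    5    4
  a   6    6    6    5
Edit distance = dp[6][3] = 5

5


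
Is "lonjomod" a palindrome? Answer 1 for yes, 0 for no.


Input: lonjomod
Reversed: domojnol
  Compare pos 0 ('l') with pos 7 ('d'): MISMATCH
  Compare pos 1 ('o') with pos 6 ('o'): match
  Compare pos 2 ('n') with pos 5 ('m'): MISMATCH
  Compare pos 3 ('j') with pos 4 ('o'): MISMATCH
Result: not a palindrome

0


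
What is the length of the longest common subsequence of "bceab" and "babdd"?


LCS of "bceab" and "babdd"
DP table:
           b    a    b    d    d
      0    0    0    0    0    0
  b   0    1    1    1    1    1
  c   0    1    1    1    1    1
  e   0    1    1    1    1    1
  a   0    1    2    2    2    2
  b   0    1    2    3    3    3
LCS length = dp[5][5] = 3

3


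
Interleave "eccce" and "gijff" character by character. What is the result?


Interleaving "eccce" and "gijff":
  Position 0: 'e' from first, 'g' from second => "eg"
  Position 1: 'c' from first, 'i' from second => "ci"
  Position 2: 'c' from first, 'j' from second => "cj"
  Position 3: 'c' from first, 'f' from second => "cf"
  Position 4: 'e' from first, 'f' from second => "ef"
Result: egcicjcfef

egcicjcfef


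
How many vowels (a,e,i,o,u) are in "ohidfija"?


Input: ohidfija
Checking each character:
  'o' at position 0: vowel (running total: 1)
  'h' at position 1: consonant
  'i' at position 2: vowel (running total: 2)
  'd' at position 3: consonant
  'f' at position 4: consonant
  'i' at position 5: vowel (running total: 3)
  'j' at position 6: consonant
  'a' at position 7: vowel (running total: 4)
Total vowels: 4

4


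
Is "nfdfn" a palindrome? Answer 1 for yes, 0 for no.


Input: nfdfn
Reversed: nfdfn
  Compare pos 0 ('n') with pos 4 ('n'): match
  Compare pos 1 ('f') with pos 3 ('f'): match
Result: palindrome

1


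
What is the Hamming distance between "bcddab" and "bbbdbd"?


Comparing "bcddab" and "bbbdbd" position by position:
  Position 0: 'b' vs 'b' => same
  Position 1: 'c' vs 'b' => differ
  Position 2: 'd' vs 'b' => differ
  Position 3: 'd' vs 'd' => same
  Position 4: 'a' vs 'b' => differ
  Position 5: 'b' vs 'd' => differ
Total differences (Hamming distance): 4

4


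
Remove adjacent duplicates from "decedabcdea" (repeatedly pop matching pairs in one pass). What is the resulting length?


Input: decedabcdea
Stack-based adjacent duplicate removal:
  Read 'd': push. Stack: d
  Read 'e': push. Stack: de
  Read 'c': push. Stack: dec
  Read 'e': push. Stack: dece
  Read 'd': push. Stack: deced
  Read 'a': push. Stack: deceda
  Read 'b': push. Stack: decedab
  Read 'c': push. Stack: decedabc
  Read 'd': push. Stack: decedabcd
  Read 'e': push. Stack: decedabcde
  Read 'a': push. Stack: decedabcdea
Final stack: "decedabcdea" (length 11)

11


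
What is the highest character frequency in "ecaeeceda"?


Input: ecaeeceda
Character counts:
  'a': 2
  'c': 2
  'd': 1
  'e': 4
Maximum frequency: 4

4


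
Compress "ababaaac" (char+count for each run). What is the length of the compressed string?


Input: ababaaac
Runs:
  'a' x 1 => "a1"
  'b' x 1 => "b1"
  'a' x 1 => "a1"
  'b' x 1 => "b1"
  'a' x 3 => "a3"
  'c' x 1 => "c1"
Compressed: "a1b1a1b1a3c1"
Compressed length: 12

12


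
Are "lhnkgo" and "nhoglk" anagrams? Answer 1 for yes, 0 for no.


Strings: "lhnkgo", "nhoglk"
Sorted first:  ghklno
Sorted second: ghklno
Sorted forms match => anagrams

1


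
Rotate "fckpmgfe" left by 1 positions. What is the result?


Input: "fckpmgfe", rotate left by 1
First 1 characters: "f"
Remaining characters: "ckpmgfe"
Concatenate remaining + first: "ckpmgfe" + "f" = "ckpmgfef"

ckpmgfef


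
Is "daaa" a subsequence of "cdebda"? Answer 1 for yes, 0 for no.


Check if "daaa" is a subsequence of "cdebda"
Greedy scan:
  Position 0 ('c'): no match needed
  Position 1 ('d'): matches sub[0] = 'd'
  Position 2 ('e'): no match needed
  Position 3 ('b'): no match needed
  Position 4 ('d'): no match needed
  Position 5 ('a'): matches sub[1] = 'a'
Only matched 2/4 characters => not a subsequence

0


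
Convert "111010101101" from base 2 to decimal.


Input: "111010101101" in base 2
Positional expansion:
  Digit '1' (value 1) x 2^11 = 2048
  Digit '1' (value 1) x 2^10 = 1024
  Digit '1' (value 1) x 2^9 = 512
  Digit '0' (value 0) x 2^8 = 0
  Digit '1' (value 1) x 2^7 = 128
  Digit '0' (value 0) x 2^6 = 0
  Digit '1' (value 1) x 2^5 = 32
  Digit '0' (value 0) x 2^4 = 0
  Digit '1' (value 1) x 2^3 = 8
  Digit '1' (value 1) x 2^2 = 4
  Digit '0' (value 0) x 2^1 = 0
  Digit '1' (value 1) x 2^0 = 1
Sum = 3757

3757


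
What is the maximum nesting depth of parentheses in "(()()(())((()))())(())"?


Input: "(()()(())((()))())(())"
Tracking depth:
  Position 0 '(': depth becomes 1
  Position 1 '(': depth becomes 2
  Position 2 ')': depth becomes 1
  Position 3 '(': depth becomes 2
  Position 4 ')': depth becomes 1
  Position 5 '(': depth becomes 2
  Position 6 '(': depth becomes 3
  Position 7 ')': depth becomes 2
  Position 8 ')': depth becomes 1
  Position 9 '(': depth becomes 2
  Position 10 '(': depth becomes 3
  Position 11 '(': depth becomes 4
  Position 12 ')': depth becomes 3
  Position 13 ')': depth becomes 2
  Position 14 ')': depth becomes 1
  Position 15 '(': depth becomes 2
  Position 16 ')': depth becomes 1
  Position 17 ')': depth becomes 0
  Position 18 '(': depth becomes 1
  Position 19 '(': depth becomes 2
  Position 20 ')': depth becomes 1
  Position 21 ')': depth becomes 0
Maximum depth reached: 4

4


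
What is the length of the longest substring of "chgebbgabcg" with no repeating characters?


Input: "chgebbgabcg"
Sliding window (track last position of each char):
  Position 0 ('c'): window [0,0] length 1 -- new best
  Position 1 ('h'): window [0,1] length 2 -- new best
  Position 2 ('g'): window [0,2] length 3 -- new best
  Position 3 ('e'): window [0,3] length 4 -- new best
  Position 4 ('b'): window [0,4] length 5 -- new best
  Position 5 ('b'): repeat (last at 4), move window start to 5
  Position 5 ('b'): window [5,5] length 1
  Position 6 ('g'): window [5,6] length 2
  Position 7 ('a'): window [5,7] length 3
  Position 8 ('b'): repeat (last at 5), move window start to 6
  Position 8 ('b'): window [6,8] length 3
  Position 9 ('c'): window [6,9] length 4
  Position 10 ('g'): repeat (last at 6), move window start to 7
  Position 10 ('g'): window [7,10] length 4
Longest substring with no repeats: "chgeb" with length 5

5


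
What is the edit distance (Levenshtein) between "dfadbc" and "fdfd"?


Computing edit distance: "dfadbc" -> "fdfd"
DP table:
           f    d    f    d
      0    1    2    3    4
  d   1    1    1    2    3
  f   2    1    2    1    2
  a   3    2    2    2    2
  d   4    3    2    3    2
  b   5    4    3    3    3
  c   6    5    4    4    4
Edit distance = dp[6][4] = 4

4


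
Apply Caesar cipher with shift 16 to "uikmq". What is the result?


Caesar cipher: shift "uikmq" by 16
  'u' (pos 20) + 16 = pos 10 = 'k'
  'i' (pos 8) + 16 = pos 24 = 'y'
  'k' (pos 10) + 16 = pos 0 = 'a'
  'm' (pos 12) + 16 = pos 2 = 'c'
  'q' (pos 16) + 16 = pos 6 = 'g'
Result: kyacg

kyacg


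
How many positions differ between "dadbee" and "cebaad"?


Comparing "dadbee" and "cebaad" position by position:
  Position 0: 'd' vs 'c' => DIFFER
  Position 1: 'a' vs 'e' => DIFFER
  Position 2: 'd' vs 'b' => DIFFER
  Position 3: 'b' vs 'a' => DIFFER
  Position 4: 'e' vs 'a' => DIFFER
  Position 5: 'e' vs 'd' => DIFFER
Positions that differ: 6

6


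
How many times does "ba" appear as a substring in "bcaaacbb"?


Searching for "ba" in "bcaaacbb"
Scanning each position:
  Position 0: "bc" => no
  Position 1: "ca" => no
  Position 2: "aa" => no
  Position 3: "aa" => no
  Position 4: "ac" => no
  Position 5: "cb" => no
  Position 6: "bb" => no
Total occurrences: 0

0


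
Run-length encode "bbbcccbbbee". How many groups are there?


Input: bbbcccbbbee
Scanning for consecutive runs:
  Group 1: 'b' x 3 (positions 0-2)
  Group 2: 'c' x 3 (positions 3-5)
  Group 3: 'b' x 3 (positions 6-8)
  Group 4: 'e' x 2 (positions 9-10)
Total groups: 4

4


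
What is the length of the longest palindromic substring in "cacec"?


Input: "cacec"
Checking substrings for palindromes:
  [0:3] "cac" (len 3) => palindrome
  [2:5] "cec" (len 3) => palindrome
Longest palindromic substring: "cac" with length 3

3


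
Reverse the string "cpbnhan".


Input: cpbnhan
Reading characters right to left:
  Position 6: 'n'
  Position 5: 'a'
  Position 4: 'h'
  Position 3: 'n'
  Position 2: 'b'
  Position 1: 'p'
  Position 0: 'c'
Reversed: nahnbpc

nahnbpc


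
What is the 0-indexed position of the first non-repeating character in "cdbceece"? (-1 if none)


Input: cdbceece
Character frequencies:
  'b': 1
  'c': 3
  'd': 1
  'e': 3
Scanning left to right for freq == 1:
  Position 0 ('c'): freq=3, skip
  Position 1 ('d'): unique! => answer = 1

1


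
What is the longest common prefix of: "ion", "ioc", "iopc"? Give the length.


Words: ion, ioc, iopc
  Position 0: all 'i' => match
  Position 1: all 'o' => match
  Position 2: ('n', 'c', 'p') => mismatch, stop
LCP = "io" (length 2)

2


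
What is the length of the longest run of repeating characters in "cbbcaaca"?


Input: "cbbcaaca"
Scanning for longest run:
  Position 1 ('b'): new char, reset run to 1
  Position 2 ('b'): continues run of 'b', length=2
  Position 3 ('c'): new char, reset run to 1
  Position 4 ('a'): new char, reset run to 1
  Position 5 ('a'): continues run of 'a', length=2
  Position 6 ('c'): new char, reset run to 1
  Position 7 ('a'): new char, reset run to 1
Longest run: 'b' with length 2

2


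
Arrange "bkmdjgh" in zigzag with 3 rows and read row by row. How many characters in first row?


Zigzag "bkmdjgh" into 3 rows:
Placing characters:
  'b' => row 0
  'k' => row 1
  'm' => row 2
  'd' => row 1
  'j' => row 0
  'g' => row 1
  'h' => row 2
Rows:
  Row 0: "bj"
  Row 1: "kdg"
  Row 2: "mh"
First row length: 2

2


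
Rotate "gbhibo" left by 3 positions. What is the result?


Input: "gbhibo", rotate left by 3
First 3 characters: "gbh"
Remaining characters: "ibo"
Concatenate remaining + first: "ibo" + "gbh" = "ibogbh"

ibogbh


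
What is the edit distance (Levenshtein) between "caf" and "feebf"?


Computing edit distance: "caf" -> "feebf"
DP table:
           f    e    e    b    f
      0    1    2    3    4    5
  c   1    1    2    3    4    5
  a   2    2    2    3    4    5
  f   3    2    3    3    4    4
Edit distance = dp[3][5] = 4

4


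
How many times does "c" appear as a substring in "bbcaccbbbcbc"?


Searching for "c" in "bbcaccbbbcbc"
Scanning each position:
  Position 0: "b" => no
  Position 1: "b" => no
  Position 2: "c" => MATCH
  Position 3: "a" => no
  Position 4: "c" => MATCH
  Position 5: "c" => MATCH
  Position 6: "b" => no
  Position 7: "b" => no
  Position 8: "b" => no
  Position 9: "c" => MATCH
  Position 10: "b" => no
  Position 11: "c" => MATCH
Total occurrences: 5

5


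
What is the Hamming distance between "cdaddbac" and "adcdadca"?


Comparing "cdaddbac" and "adcdadca" position by position:
  Position 0: 'c' vs 'a' => differ
  Position 1: 'd' vs 'd' => same
  Position 2: 'a' vs 'c' => differ
  Position 3: 'd' vs 'd' => same
  Position 4: 'd' vs 'a' => differ
  Position 5: 'b' vs 'd' => differ
  Position 6: 'a' vs 'c' => differ
  Position 7: 'c' vs 'a' => differ
Total differences (Hamming distance): 6

6


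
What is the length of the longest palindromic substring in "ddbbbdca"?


Input: "ddbbbdca"
Checking substrings for palindromes:
  [1:6] "dbbbd" (len 5) => palindrome
  [2:5] "bbb" (len 3) => palindrome
  [0:2] "dd" (len 2) => palindrome
  [2:4] "bb" (len 2) => palindrome
  [3:5] "bb" (len 2) => palindrome
Longest palindromic substring: "dbbbd" with length 5

5


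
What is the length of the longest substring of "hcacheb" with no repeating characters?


Input: "hcacheb"
Sliding window (track last position of each char):
  Position 0 ('h'): window [0,0] length 1 -- new best
  Position 1 ('c'): window [0,1] length 2 -- new best
  Position 2 ('a'): window [0,2] length 3 -- new best
  Position 3 ('c'): repeat (last at 1), move window start to 2
  Position 3 ('c'): window [2,3] length 2
  Position 4 ('h'): window [2,4] length 3
  Position 5 ('e'): window [2,5] length 4 -- new best
  Position 6 ('b'): window [2,6] length 5 -- new best
Longest substring with no repeats: "acheb" with length 5

5


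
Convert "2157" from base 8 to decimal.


Input: "2157" in base 8
Positional expansion:
  Digit '2' (value 2) x 8^3 = 1024
  Digit '1' (value 1) x 8^2 = 64
  Digit '5' (value 5) x 8^1 = 40
  Digit '7' (value 7) x 8^0 = 7
Sum = 1135

1135


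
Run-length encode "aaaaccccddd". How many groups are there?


Input: aaaaccccddd
Scanning for consecutive runs:
  Group 1: 'a' x 4 (positions 0-3)
  Group 2: 'c' x 4 (positions 4-7)
  Group 3: 'd' x 3 (positions 8-10)
Total groups: 3

3


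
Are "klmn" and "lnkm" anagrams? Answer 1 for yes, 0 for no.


Strings: "klmn", "lnkm"
Sorted first:  klmn
Sorted second: klmn
Sorted forms match => anagrams

1


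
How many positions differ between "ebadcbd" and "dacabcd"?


Comparing "ebadcbd" and "dacabcd" position by position:
  Position 0: 'e' vs 'd' => DIFFER
  Position 1: 'b' vs 'a' => DIFFER
  Position 2: 'a' vs 'c' => DIFFER
  Position 3: 'd' vs 'a' => DIFFER
  Position 4: 'c' vs 'b' => DIFFER
  Position 5: 'b' vs 'c' => DIFFER
  Position 6: 'd' vs 'd' => same
Positions that differ: 6

6


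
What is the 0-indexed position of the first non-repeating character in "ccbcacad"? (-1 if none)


Input: ccbcacad
Character frequencies:
  'a': 2
  'b': 1
  'c': 4
  'd': 1
Scanning left to right for freq == 1:
  Position 0 ('c'): freq=4, skip
  Position 1 ('c'): freq=4, skip
  Position 2 ('b'): unique! => answer = 2

2


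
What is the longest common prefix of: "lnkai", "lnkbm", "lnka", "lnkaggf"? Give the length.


Words: lnkai, lnkbm, lnka, lnkaggf
  Position 0: all 'l' => match
  Position 1: all 'n' => match
  Position 2: all 'k' => match
  Position 3: ('a', 'b', 'a', 'a') => mismatch, stop
LCP = "lnk" (length 3)

3


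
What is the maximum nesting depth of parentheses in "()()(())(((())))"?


Input: "()()(())(((())))"
Tracking depth:
  Position 0 '(': depth becomes 1
  Position 1 ')': depth becomes 0
  Position 2 '(': depth becomes 1
  Position 3 ')': depth becomes 0
  Position 4 '(': depth becomes 1
  Position 5 '(': depth becomes 2
  Position 6 ')': depth becomes 1
  Position 7 ')': depth becomes 0
  Position 8 '(': depth becomes 1
  Position 9 '(': depth becomes 2
  Position 10 '(': depth becomes 3
  Position 11 '(': depth becomes 4
  Position 12 ')': depth becomes 3
  Position 13 ')': depth becomes 2
  Position 14 ')': depth becomes 1
  Position 15 ')': depth becomes 0
Maximum depth reached: 4

4


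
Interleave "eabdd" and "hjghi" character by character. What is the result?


Interleaving "eabdd" and "hjghi":
  Position 0: 'e' from first, 'h' from second => "eh"
  Position 1: 'a' from first, 'j' from second => "aj"
  Position 2: 'b' from first, 'g' from second => "bg"
  Position 3: 'd' from first, 'h' from second => "dh"
  Position 4: 'd' from first, 'i' from second => "di"
Result: ehajbgdhdi

ehajbgdhdi


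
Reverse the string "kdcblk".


Input: kdcblk
Reading characters right to left:
  Position 5: 'k'
  Position 4: 'l'
  Position 3: 'b'
  Position 2: 'c'
  Position 1: 'd'
  Position 0: 'k'
Reversed: klbcdk

klbcdk


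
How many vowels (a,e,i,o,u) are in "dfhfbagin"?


Input: dfhfbagin
Checking each character:
  'd' at position 0: consonant
  'f' at position 1: consonant
  'h' at position 2: consonant
  'f' at position 3: consonant
  'b' at position 4: consonant
  'a' at position 5: vowel (running total: 1)
  'g' at position 6: consonant
  'i' at position 7: vowel (running total: 2)
  'n' at position 8: consonant
Total vowels: 2

2


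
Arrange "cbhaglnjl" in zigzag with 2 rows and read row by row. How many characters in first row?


Zigzag "cbhaglnjl" into 2 rows:
Placing characters:
  'c' => row 0
  'b' => row 1
  'h' => row 0
  'a' => row 1
  'g' => row 0
  'l' => row 1
  'n' => row 0
  'j' => row 1
  'l' => row 0
Rows:
  Row 0: "chgnl"
  Row 1: "balj"
First row length: 5

5


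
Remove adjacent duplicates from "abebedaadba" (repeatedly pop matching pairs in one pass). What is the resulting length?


Input: abebedaadba
Stack-based adjacent duplicate removal:
  Read 'a': push. Stack: a
  Read 'b': push. Stack: ab
  Read 'e': push. Stack: abe
  Read 'b': push. Stack: abeb
  Read 'e': push. Stack: abebe
  Read 'd': push. Stack: abebed
  Read 'a': push. Stack: abebeda
  Read 'a': matches stack top 'a' => pop. Stack: abebed
  Read 'd': matches stack top 'd' => pop. Stack: abebe
  Read 'b': push. Stack: abebeb
  Read 'a': push. Stack: abebeba
Final stack: "abebeba" (length 7)

7


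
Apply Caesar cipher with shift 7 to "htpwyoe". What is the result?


Caesar cipher: shift "htpwyoe" by 7
  'h' (pos 7) + 7 = pos 14 = 'o'
  't' (pos 19) + 7 = pos 0 = 'a'
  'p' (pos 15) + 7 = pos 22 = 'w'
  'w' (pos 22) + 7 = pos 3 = 'd'
  'y' (pos 24) + 7 = pos 5 = 'f'
  'o' (pos 14) + 7 = pos 21 = 'v'
  'e' (pos 4) + 7 = pos 11 = 'l'
Result: oawdfvl

oawdfvl


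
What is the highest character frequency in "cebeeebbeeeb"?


Input: cebeeebbeeeb
Character counts:
  'b': 4
  'c': 1
  'e': 7
Maximum frequency: 7

7


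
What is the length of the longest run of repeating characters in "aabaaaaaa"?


Input: "aabaaaaaa"
Scanning for longest run:
  Position 1 ('a'): continues run of 'a', length=2
  Position 2 ('b'): new char, reset run to 1
  Position 3 ('a'): new char, reset run to 1
  Position 4 ('a'): continues run of 'a', length=2
  Position 5 ('a'): continues run of 'a', length=3
  Position 6 ('a'): continues run of 'a', length=4
  Position 7 ('a'): continues run of 'a', length=5
  Position 8 ('a'): continues run of 'a', length=6
Longest run: 'a' with length 6

6


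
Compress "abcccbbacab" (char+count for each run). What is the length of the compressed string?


Input: abcccbbacab
Runs:
  'a' x 1 => "a1"
  'b' x 1 => "b1"
  'c' x 3 => "c3"
  'b' x 2 => "b2"
  'a' x 1 => "a1"
  'c' x 1 => "c1"
  'a' x 1 => "a1"
  'b' x 1 => "b1"
Compressed: "a1b1c3b2a1c1a1b1"
Compressed length: 16

16


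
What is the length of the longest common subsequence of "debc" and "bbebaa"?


LCS of "debc" and "bbebaa"
DP table:
           b    b    e    b    a    a
      0    0    0    0    0    0    0
  d   0    0    0    0    0    0    0
  e   0    0    0    1    1    1    1
  b   0    1    1    1    2    2    2
  c   0    1    1    1    2    2    2
LCS length = dp[4][6] = 2

2


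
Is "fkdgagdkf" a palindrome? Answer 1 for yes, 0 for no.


Input: fkdgagdkf
Reversed: fkdgagdkf
  Compare pos 0 ('f') with pos 8 ('f'): match
  Compare pos 1 ('k') with pos 7 ('k'): match
  Compare pos 2 ('d') with pos 6 ('d'): match
  Compare pos 3 ('g') with pos 5 ('g'): match
Result: palindrome

1


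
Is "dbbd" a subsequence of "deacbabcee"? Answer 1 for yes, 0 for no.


Check if "dbbd" is a subsequence of "deacbabcee"
Greedy scan:
  Position 0 ('d'): matches sub[0] = 'd'
  Position 1 ('e'): no match needed
  Position 2 ('a'): no match needed
  Position 3 ('c'): no match needed
  Position 4 ('b'): matches sub[1] = 'b'
  Position 5 ('a'): no match needed
  Position 6 ('b'): matches sub[2] = 'b'
  Position 7 ('c'): no match needed
  Position 8 ('e'): no match needed
  Position 9 ('e'): no match needed
Only matched 3/4 characters => not a subsequence

0


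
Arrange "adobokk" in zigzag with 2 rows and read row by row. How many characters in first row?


Zigzag "adobokk" into 2 rows:
Placing characters:
  'a' => row 0
  'd' => row 1
  'o' => row 0
  'b' => row 1
  'o' => row 0
  'k' => row 1
  'k' => row 0
Rows:
  Row 0: "aook"
  Row 1: "dbk"
First row length: 4

4


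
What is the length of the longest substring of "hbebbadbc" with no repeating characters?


Input: "hbebbadbc"
Sliding window (track last position of each char):
  Position 0 ('h'): window [0,0] length 1 -- new best
  Position 1 ('b'): window [0,1] length 2 -- new best
  Position 2 ('e'): window [0,2] length 3 -- new best
  Position 3 ('b'): repeat (last at 1), move window start to 2
  Position 3 ('b'): window [2,3] length 2
  Position 4 ('b'): repeat (last at 3), move window start to 4
  Position 4 ('b'): window [4,4] length 1
  Position 5 ('a'): window [4,5] length 2
  Position 6 ('d'): window [4,6] length 3
  Position 7 ('b'): repeat (last at 4), move window start to 5
  Position 7 ('b'): window [5,7] length 3
  Position 8 ('c'): window [5,8] length 4 -- new best
Longest substring with no repeats: "adbc" with length 4

4


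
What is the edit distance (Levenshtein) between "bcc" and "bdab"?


Computing edit distance: "bcc" -> "bdab"
DP table:
           b    d    a    b
      0    1    2    3    4
  b   1    0    1    2    3
  c   2    1    1    2    3
  c   3    2    2    2    3
Edit distance = dp[3][4] = 3

3


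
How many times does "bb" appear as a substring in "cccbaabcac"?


Searching for "bb" in "cccbaabcac"
Scanning each position:
  Position 0: "cc" => no
  Position 1: "cc" => no
  Position 2: "cb" => no
  Position 3: "ba" => no
  Position 4: "aa" => no
  Position 5: "ab" => no
  Position 6: "bc" => no
  Position 7: "ca" => no
  Position 8: "ac" => no
Total occurrences: 0

0


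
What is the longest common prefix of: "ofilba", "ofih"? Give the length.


Words: ofilba, ofih
  Position 0: all 'o' => match
  Position 1: all 'f' => match
  Position 2: all 'i' => match
  Position 3: ('l', 'h') => mismatch, stop
LCP = "ofi" (length 3)

3


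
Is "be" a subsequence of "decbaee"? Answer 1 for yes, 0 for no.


Check if "be" is a subsequence of "decbaee"
Greedy scan:
  Position 0 ('d'): no match needed
  Position 1 ('e'): no match needed
  Position 2 ('c'): no match needed
  Position 3 ('b'): matches sub[0] = 'b'
  Position 4 ('a'): no match needed
  Position 5 ('e'): matches sub[1] = 'e'
  Position 6 ('e'): no match needed
All 2 characters matched => is a subsequence

1


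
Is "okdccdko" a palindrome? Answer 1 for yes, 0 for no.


Input: okdccdko
Reversed: okdccdko
  Compare pos 0 ('o') with pos 7 ('o'): match
  Compare pos 1 ('k') with pos 6 ('k'): match
  Compare pos 2 ('d') with pos 5 ('d'): match
  Compare pos 3 ('c') with pos 4 ('c'): match
Result: palindrome

1


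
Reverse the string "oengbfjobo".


Input: oengbfjobo
Reading characters right to left:
  Position 9: 'o'
  Position 8: 'b'
  Position 7: 'o'
  Position 6: 'j'
  Position 5: 'f'
  Position 4: 'b'
  Position 3: 'g'
  Position 2: 'n'
  Position 1: 'e'
  Position 0: 'o'
Reversed: obojfbgneo

obojfbgneo


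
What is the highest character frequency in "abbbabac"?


Input: abbbabac
Character counts:
  'a': 3
  'b': 4
  'c': 1
Maximum frequency: 4

4


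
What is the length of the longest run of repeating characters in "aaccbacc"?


Input: "aaccbacc"
Scanning for longest run:
  Position 1 ('a'): continues run of 'a', length=2
  Position 2 ('c'): new char, reset run to 1
  Position 3 ('c'): continues run of 'c', length=2
  Position 4 ('b'): new char, reset run to 1
  Position 5 ('a'): new char, reset run to 1
  Position 6 ('c'): new char, reset run to 1
  Position 7 ('c'): continues run of 'c', length=2
Longest run: 'a' with length 2

2


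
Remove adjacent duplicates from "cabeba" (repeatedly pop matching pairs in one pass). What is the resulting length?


Input: cabeba
Stack-based adjacent duplicate removal:
  Read 'c': push. Stack: c
  Read 'a': push. Stack: ca
  Read 'b': push. Stack: cab
  Read 'e': push. Stack: cabe
  Read 'b': push. Stack: cabeb
  Read 'a': push. Stack: cabeba
Final stack: "cabeba" (length 6)

6


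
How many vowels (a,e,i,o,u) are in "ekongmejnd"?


Input: ekongmejnd
Checking each character:
  'e' at position 0: vowel (running total: 1)
  'k' at position 1: consonant
  'o' at position 2: vowel (running total: 2)
  'n' at position 3: consonant
  'g' at position 4: consonant
  'm' at position 5: consonant
  'e' at position 6: vowel (running total: 3)
  'j' at position 7: consonant
  'n' at position 8: consonant
  'd' at position 9: consonant
Total vowels: 3

3


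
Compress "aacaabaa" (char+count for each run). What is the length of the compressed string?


Input: aacaabaa
Runs:
  'a' x 2 => "a2"
  'c' x 1 => "c1"
  'a' x 2 => "a2"
  'b' x 1 => "b1"
  'a' x 2 => "a2"
Compressed: "a2c1a2b1a2"
Compressed length: 10

10


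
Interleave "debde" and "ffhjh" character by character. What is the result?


Interleaving "debde" and "ffhjh":
  Position 0: 'd' from first, 'f' from second => "df"
  Position 1: 'e' from first, 'f' from second => "ef"
  Position 2: 'b' from first, 'h' from second => "bh"
  Position 3: 'd' from first, 'j' from second => "dj"
  Position 4: 'e' from first, 'h' from second => "eh"
Result: dfefbhdjeh

dfefbhdjeh


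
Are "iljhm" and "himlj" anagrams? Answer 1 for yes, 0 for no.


Strings: "iljhm", "himlj"
Sorted first:  hijlm
Sorted second: hijlm
Sorted forms match => anagrams

1


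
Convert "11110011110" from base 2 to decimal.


Input: "11110011110" in base 2
Positional expansion:
  Digit '1' (value 1) x 2^10 = 1024
  Digit '1' (value 1) x 2^9 = 512
  Digit '1' (value 1) x 2^8 = 256
  Digit '1' (value 1) x 2^7 = 128
  Digit '0' (value 0) x 2^6 = 0
  Digit '0' (value 0) x 2^5 = 0
  Digit '1' (value 1) x 2^4 = 16
  Digit '1' (value 1) x 2^3 = 8
  Digit '1' (value 1) x 2^2 = 4
  Digit '1' (value 1) x 2^1 = 2
  Digit '0' (value 0) x 2^0 = 0
Sum = 1950

1950


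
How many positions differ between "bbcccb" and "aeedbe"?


Comparing "bbcccb" and "aeedbe" position by position:
  Position 0: 'b' vs 'a' => DIFFER
  Position 1: 'b' vs 'e' => DIFFER
  Position 2: 'c' vs 'e' => DIFFER
  Position 3: 'c' vs 'd' => DIFFER
  Position 4: 'c' vs 'b' => DIFFER
  Position 5: 'b' vs 'e' => DIFFER
Positions that differ: 6

6


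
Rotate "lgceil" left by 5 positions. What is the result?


Input: "lgceil", rotate left by 5
First 5 characters: "lgcei"
Remaining characters: "l"
Concatenate remaining + first: "l" + "lgcei" = "llgcei"

llgcei


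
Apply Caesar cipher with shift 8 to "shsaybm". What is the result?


Caesar cipher: shift "shsaybm" by 8
  's' (pos 18) + 8 = pos 0 = 'a'
  'h' (pos 7) + 8 = pos 15 = 'p'
  's' (pos 18) + 8 = pos 0 = 'a'
  'a' (pos 0) + 8 = pos 8 = 'i'
  'y' (pos 24) + 8 = pos 6 = 'g'
  'b' (pos 1) + 8 = pos 9 = 'j'
  'm' (pos 12) + 8 = pos 20 = 'u'
Result: apaigju

apaigju


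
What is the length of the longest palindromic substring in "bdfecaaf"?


Input: "bdfecaaf"
Checking substrings for palindromes:
  [5:7] "aa" (len 2) => palindrome
Longest palindromic substring: "aa" with length 2

2


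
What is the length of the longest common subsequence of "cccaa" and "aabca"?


LCS of "cccaa" and "aabca"
DP table:
           a    a    b    c    a
      0    0    0    0    0    0
  c   0    0    0    0    1    1
  c   0    0    0    0    1    1
  c   0    0    0    0    1    1
  a   0    1    1    1    1    2
  a   0    1    2    2    2    2
LCS length = dp[5][5] = 2

2


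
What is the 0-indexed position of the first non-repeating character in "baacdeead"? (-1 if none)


Input: baacdeead
Character frequencies:
  'a': 3
  'b': 1
  'c': 1
  'd': 2
  'e': 2
Scanning left to right for freq == 1:
  Position 0 ('b'): unique! => answer = 0

0


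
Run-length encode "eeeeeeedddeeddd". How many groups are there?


Input: eeeeeeedddeeddd
Scanning for consecutive runs:
  Group 1: 'e' x 7 (positions 0-6)
  Group 2: 'd' x 3 (positions 7-9)
  Group 3: 'e' x 2 (positions 10-11)
  Group 4: 'd' x 3 (positions 12-14)
Total groups: 4

4


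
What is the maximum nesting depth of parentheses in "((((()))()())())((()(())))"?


Input: "((((()))()())())((()(())))"
Tracking depth:
  Position 0 '(': depth becomes 1
  Position 1 '(': depth becomes 2
  Position 2 '(': depth becomes 3
  Position 3 '(': depth becomes 4
  Position 4 '(': depth becomes 5
  Position 5 ')': depth becomes 4
  Position 6 ')': depth becomes 3
  Position 7 ')': depth becomes 2
  Position 8 '(': depth becomes 3
  Position 9 ')': depth becomes 2
  Position 10 '(': depth becomes 3
  Position 11 ')': depth becomes 2
  Position 12 ')': depth becomes 1
  Position 13 '(': depth becomes 2
  Position 14 ')': depth becomes 1
  Position 15 ')': depth becomes 0
  Position 16 '(': depth becomes 1
  Position 17 '(': depth becomes 2
  Position 18 '(': depth becomes 3
  Position 19 ')': depth becomes 2
  Position 20 '(': depth becomes 3
  Position 21 '(': depth becomes 4
  Position 22 ')': depth becomes 3
  Position 23 ')': depth becomes 2
  Position 24 ')': depth becomes 1
  Position 25 ')': depth becomes 0
Maximum depth reached: 5

5


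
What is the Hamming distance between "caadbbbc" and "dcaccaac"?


Comparing "caadbbbc" and "dcaccaac" position by position:
  Position 0: 'c' vs 'd' => differ
  Position 1: 'a' vs 'c' => differ
  Position 2: 'a' vs 'a' => same
  Position 3: 'd' vs 'c' => differ
  Position 4: 'b' vs 'c' => differ
  Position 5: 'b' vs 'a' => differ
  Position 6: 'b' vs 'a' => differ
  Position 7: 'c' vs 'c' => same
Total differences (Hamming distance): 6

6


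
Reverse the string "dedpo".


Input: dedpo
Reading characters right to left:
  Position 4: 'o'
  Position 3: 'p'
  Position 2: 'd'
  Position 1: 'e'
  Position 0: 'd'
Reversed: opded

opded


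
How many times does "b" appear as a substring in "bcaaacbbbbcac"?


Searching for "b" in "bcaaacbbbbcac"
Scanning each position:
  Position 0: "b" => MATCH
  Position 1: "c" => no
  Position 2: "a" => no
  Position 3: "a" => no
  Position 4: "a" => no
  Position 5: "c" => no
  Position 6: "b" => MATCH
  Position 7: "b" => MATCH
  Position 8: "b" => MATCH
  Position 9: "b" => MATCH
  Position 10: "c" => no
  Position 11: "a" => no
  Position 12: "c" => no
Total occurrences: 5

5


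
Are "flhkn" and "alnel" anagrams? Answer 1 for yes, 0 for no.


Strings: "flhkn", "alnel"
Sorted first:  fhkln
Sorted second: aelln
Differ at position 0: 'f' vs 'a' => not anagrams

0


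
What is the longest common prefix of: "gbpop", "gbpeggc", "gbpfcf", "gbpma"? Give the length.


Words: gbpop, gbpeggc, gbpfcf, gbpma
  Position 0: all 'g' => match
  Position 1: all 'b' => match
  Position 2: all 'p' => match
  Position 3: ('o', 'e', 'f', 'm') => mismatch, stop
LCP = "gbp" (length 3)

3


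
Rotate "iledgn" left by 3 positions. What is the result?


Input: "iledgn", rotate left by 3
First 3 characters: "ile"
Remaining characters: "dgn"
Concatenate remaining + first: "dgn" + "ile" = "dgnile"

dgnile
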